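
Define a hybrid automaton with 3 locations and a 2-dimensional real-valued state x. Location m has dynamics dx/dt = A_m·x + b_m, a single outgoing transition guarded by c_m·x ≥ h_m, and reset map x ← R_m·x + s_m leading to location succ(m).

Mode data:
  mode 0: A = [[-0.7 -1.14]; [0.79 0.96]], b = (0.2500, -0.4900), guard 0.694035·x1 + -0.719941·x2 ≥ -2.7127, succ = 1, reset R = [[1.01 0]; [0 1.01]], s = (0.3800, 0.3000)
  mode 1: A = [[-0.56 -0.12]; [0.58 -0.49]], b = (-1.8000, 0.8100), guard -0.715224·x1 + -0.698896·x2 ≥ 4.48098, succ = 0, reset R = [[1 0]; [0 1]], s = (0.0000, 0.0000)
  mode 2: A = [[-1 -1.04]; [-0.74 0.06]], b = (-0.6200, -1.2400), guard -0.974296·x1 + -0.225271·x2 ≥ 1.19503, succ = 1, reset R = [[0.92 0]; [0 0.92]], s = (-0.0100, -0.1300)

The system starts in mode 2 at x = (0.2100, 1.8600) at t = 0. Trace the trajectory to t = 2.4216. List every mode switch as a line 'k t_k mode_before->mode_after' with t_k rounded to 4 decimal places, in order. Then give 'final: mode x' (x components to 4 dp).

Mode 2: guard c·x = 1.1950 hit at Δt = 1.5535 (t = 1.5535), x⁻ = (-1.4879, 1.1303) → reset → x⁺ = (-1.3789, 0.9099), jump to mode 1
Mode 1: flow for 0.8681 to horizon, guard not reached → x = (-2.1399, 0.4205)

1 1.5535 2->1
final: 1 -2.1399 0.4205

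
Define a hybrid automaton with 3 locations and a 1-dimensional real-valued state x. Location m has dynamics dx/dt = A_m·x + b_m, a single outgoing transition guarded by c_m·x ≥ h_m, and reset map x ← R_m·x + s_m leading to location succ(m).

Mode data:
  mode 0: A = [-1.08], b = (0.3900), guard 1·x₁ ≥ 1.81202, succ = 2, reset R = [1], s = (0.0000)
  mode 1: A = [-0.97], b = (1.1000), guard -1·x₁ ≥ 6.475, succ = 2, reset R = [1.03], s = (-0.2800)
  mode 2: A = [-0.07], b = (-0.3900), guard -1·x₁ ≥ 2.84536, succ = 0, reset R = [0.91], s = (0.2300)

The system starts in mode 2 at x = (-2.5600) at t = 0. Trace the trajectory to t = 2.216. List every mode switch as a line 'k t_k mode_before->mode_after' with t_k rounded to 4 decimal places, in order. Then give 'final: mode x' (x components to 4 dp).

Mode 2: guard c·x = 2.8454 hit at Δt = 1.4222 (t = 1.4222), x⁻ = (-2.8454) → reset → x⁺ = (-2.3593), jump to mode 0
Mode 0: flow for 0.7938 to horizon, guard not reached → x = (-0.7932)

1 1.4222 2->0
final: 0 -0.7932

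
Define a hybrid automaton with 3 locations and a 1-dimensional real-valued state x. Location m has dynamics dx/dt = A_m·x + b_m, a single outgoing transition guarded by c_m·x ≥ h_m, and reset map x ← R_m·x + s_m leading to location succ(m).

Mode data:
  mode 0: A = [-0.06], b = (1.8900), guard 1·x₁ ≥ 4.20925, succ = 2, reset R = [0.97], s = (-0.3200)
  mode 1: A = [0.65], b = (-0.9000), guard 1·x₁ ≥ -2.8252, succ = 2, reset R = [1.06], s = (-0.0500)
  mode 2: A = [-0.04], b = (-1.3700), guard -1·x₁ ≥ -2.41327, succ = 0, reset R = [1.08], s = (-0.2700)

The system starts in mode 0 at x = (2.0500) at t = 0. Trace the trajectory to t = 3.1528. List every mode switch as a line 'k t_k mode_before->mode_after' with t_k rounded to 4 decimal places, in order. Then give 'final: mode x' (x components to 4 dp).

1 1.2691 0->2
2 2.1729 2->0
final: 0 4.0015

Mode 0: guard c·x = 4.2092 hit at Δt = 1.2691 (t = 1.2691), x⁻ = (4.2092) → reset → x⁺ = (3.7630), jump to mode 2
Mode 2: guard c·x = -2.4133 hit at Δt = 0.9038 (t = 2.1729), x⁻ = (2.4133) → reset → x⁺ = (2.3363), jump to mode 0
Mode 0: flow for 0.9799 to horizon, guard not reached → x = (4.0015)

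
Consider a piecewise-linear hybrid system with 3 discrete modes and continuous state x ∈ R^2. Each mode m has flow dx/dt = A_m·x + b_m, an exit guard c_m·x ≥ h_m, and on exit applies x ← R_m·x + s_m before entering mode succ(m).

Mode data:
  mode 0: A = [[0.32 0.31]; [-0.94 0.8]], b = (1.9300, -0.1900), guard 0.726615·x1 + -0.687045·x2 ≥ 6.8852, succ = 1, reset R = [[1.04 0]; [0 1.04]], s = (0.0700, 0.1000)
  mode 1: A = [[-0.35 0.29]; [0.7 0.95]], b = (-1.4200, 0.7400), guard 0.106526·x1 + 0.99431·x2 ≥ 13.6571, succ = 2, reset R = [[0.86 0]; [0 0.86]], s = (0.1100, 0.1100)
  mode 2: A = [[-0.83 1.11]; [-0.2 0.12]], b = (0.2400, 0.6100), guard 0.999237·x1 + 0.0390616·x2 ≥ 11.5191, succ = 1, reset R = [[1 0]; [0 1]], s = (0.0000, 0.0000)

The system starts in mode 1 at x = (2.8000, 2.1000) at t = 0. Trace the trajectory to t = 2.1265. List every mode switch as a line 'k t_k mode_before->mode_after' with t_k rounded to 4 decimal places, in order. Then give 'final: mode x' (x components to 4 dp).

1 1.3142 1->2
final: 2 9.2492 12.3894

Mode 1: guard c·x = 13.6571 hit at Δt = 1.3142 (t = 1.3142), x⁻ = (2.4395, 13.4739) → reset → x⁺ = (2.2080, 11.6975), jump to mode 2
Mode 2: flow for 0.8123 to horizon, guard not reached → x = (9.2492, 12.3894)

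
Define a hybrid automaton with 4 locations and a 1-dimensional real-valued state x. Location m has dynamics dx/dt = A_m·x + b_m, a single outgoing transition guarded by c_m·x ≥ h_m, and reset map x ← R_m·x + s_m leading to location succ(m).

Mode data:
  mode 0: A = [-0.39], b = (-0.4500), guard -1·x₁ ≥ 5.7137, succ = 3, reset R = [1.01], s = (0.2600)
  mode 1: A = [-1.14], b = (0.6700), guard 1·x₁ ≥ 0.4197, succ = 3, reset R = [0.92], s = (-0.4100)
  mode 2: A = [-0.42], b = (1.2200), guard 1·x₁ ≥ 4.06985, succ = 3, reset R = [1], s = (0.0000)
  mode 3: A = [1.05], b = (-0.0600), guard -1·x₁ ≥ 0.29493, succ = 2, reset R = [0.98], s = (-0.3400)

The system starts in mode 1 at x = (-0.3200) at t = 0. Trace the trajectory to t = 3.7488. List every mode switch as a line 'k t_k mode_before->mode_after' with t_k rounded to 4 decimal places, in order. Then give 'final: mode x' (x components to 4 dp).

Mode 1: guard c·x = 0.4197 hit at Δt = 1.4797 (t = 1.4797), x⁻ = (0.4197) → reset → x⁺ = (-0.0239), jump to mode 3
Mode 3: guard c·x = 0.2949 hit at Δt = 1.3992 (t = 2.8789), x⁻ = (-0.2949) → reset → x⁺ = (-0.6290), jump to mode 2
Mode 2: flow for 0.8699 to horizon, guard not reached → x = (0.4525)

1 1.4797 1->3
2 2.8789 3->2
final: 2 0.4525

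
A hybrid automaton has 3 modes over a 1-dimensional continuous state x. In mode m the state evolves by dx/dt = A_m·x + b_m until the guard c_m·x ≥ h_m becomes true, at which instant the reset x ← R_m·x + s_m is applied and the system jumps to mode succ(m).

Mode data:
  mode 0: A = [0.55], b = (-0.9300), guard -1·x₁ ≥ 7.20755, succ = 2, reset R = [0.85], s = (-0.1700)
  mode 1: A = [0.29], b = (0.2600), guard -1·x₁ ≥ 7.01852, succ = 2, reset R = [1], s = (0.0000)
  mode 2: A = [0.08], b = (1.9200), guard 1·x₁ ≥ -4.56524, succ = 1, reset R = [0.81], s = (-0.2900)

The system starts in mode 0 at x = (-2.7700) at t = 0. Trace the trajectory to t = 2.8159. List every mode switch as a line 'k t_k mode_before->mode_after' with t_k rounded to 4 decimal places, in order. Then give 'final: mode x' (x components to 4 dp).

1 1.2555 0->2
2 2.4217 2->1
final: 1 -4.3622

Mode 0: guard c·x = 7.2076 hit at Δt = 1.2555 (t = 1.2555), x⁻ = (-7.2075) → reset → x⁺ = (-6.2964), jump to mode 2
Mode 2: guard c·x = -4.5652 hit at Δt = 1.1662 (t = 2.4217), x⁻ = (-4.5652) → reset → x⁺ = (-3.9878), jump to mode 1
Mode 1: flow for 0.3942 to horizon, guard not reached → x = (-4.3622)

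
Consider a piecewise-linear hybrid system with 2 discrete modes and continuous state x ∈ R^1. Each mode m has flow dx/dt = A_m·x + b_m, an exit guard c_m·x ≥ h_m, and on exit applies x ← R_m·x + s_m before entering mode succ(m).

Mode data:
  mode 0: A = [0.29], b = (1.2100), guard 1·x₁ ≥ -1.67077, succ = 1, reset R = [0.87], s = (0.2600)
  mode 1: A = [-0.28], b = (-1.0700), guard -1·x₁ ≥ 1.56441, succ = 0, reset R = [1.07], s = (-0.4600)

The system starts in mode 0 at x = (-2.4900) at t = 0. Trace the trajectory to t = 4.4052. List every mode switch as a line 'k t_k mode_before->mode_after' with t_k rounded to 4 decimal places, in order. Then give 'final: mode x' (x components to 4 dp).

1 1.3680 0->1
2 1.9113 1->0
3 2.6173 0->1
4 3.1606 1->0
5 3.8666 0->1
final: 1 -1.5615

Mode 0: guard c·x = -1.6708 hit at Δt = 1.3680 (t = 1.3680), x⁻ = (-1.6708) → reset → x⁺ = (-1.1936), jump to mode 1
Mode 1: guard c·x = 1.5644 hit at Δt = 0.5433 (t = 1.9113), x⁻ = (-1.5644) → reset → x⁺ = (-2.1339), jump to mode 0
Mode 0: guard c·x = -1.6708 hit at Δt = 0.7060 (t = 2.6173), x⁻ = (-1.6708) → reset → x⁺ = (-1.1936), jump to mode 1
Mode 1: guard c·x = 1.5644 hit at Δt = 0.5433 (t = 3.1606), x⁻ = (-1.5644) → reset → x⁺ = (-2.1339), jump to mode 0
Mode 0: guard c·x = -1.6708 hit at Δt = 0.7060 (t = 3.8666), x⁻ = (-1.6708) → reset → x⁺ = (-1.1936), jump to mode 1
Mode 1: flow for 0.5386 to horizon, guard not reached → x = (-1.5615)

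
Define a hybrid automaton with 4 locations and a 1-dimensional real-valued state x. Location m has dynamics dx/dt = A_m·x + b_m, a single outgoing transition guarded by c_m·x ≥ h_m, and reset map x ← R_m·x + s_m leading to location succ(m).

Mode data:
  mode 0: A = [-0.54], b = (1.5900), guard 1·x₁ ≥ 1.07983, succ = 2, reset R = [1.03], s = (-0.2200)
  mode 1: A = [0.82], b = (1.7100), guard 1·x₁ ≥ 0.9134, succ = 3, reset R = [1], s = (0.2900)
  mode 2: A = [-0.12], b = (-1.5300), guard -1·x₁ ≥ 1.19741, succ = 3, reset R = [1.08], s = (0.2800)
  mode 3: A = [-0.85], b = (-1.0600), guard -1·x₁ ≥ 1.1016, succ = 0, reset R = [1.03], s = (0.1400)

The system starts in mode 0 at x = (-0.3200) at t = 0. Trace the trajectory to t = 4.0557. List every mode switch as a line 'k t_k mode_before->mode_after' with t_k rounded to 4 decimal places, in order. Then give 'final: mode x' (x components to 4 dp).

Mode 0: guard c·x = 1.0798 hit at Δt = 1.0371 (t = 1.0371), x⁻ = (1.0798) → reset → x⁺ = (0.8922), jump to mode 2
Mode 2: guard c·x = 1.1974 hit at Δt = 1.3855 (t = 2.4226), x⁻ = (-1.1974) → reset → x⁺ = (-1.0132), jump to mode 3
Mode 3: guard c·x = 1.1016 hit at Δt = 0.5586 (t = 2.9812), x⁻ = (-1.1016) → reset → x⁺ = (-0.9946), jump to mode 0
Mode 0: flow for 1.0745 to horizon, guard not reached → x = (0.7395)

1 1.0371 0->2
2 2.4226 2->3
3 2.9812 3->0
final: 0 0.7395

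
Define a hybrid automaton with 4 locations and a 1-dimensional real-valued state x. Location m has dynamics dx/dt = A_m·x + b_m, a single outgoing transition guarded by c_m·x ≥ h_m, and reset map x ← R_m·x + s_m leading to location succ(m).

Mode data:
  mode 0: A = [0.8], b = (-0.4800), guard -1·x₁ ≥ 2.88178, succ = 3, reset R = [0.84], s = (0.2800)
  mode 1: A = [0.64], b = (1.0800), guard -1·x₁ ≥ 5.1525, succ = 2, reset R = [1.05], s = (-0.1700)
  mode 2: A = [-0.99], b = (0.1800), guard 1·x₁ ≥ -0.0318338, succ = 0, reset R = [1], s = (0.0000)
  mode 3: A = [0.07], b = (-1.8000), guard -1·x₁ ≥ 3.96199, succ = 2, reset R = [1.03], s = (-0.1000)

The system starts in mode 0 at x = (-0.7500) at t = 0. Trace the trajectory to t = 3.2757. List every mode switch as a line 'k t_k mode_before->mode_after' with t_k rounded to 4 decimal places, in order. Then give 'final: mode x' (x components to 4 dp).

Mode 0: guard c·x = 2.8818 hit at Δt = 1.1843 (t = 1.1843), x⁻ = (-2.8818) → reset → x⁺ = (-2.1407), jump to mode 3
Mode 3: guard c·x = 3.9620 hit at Δt = 0.9048 (t = 2.0891), x⁻ = (-3.9620) → reset → x⁺ = (-4.1808), jump to mode 2
Mode 2: flow for 1.1866 to horizon, guard not reached → x = (-1.1658)

1 1.1843 0->3
2 2.0891 3->2
final: 2 -1.1658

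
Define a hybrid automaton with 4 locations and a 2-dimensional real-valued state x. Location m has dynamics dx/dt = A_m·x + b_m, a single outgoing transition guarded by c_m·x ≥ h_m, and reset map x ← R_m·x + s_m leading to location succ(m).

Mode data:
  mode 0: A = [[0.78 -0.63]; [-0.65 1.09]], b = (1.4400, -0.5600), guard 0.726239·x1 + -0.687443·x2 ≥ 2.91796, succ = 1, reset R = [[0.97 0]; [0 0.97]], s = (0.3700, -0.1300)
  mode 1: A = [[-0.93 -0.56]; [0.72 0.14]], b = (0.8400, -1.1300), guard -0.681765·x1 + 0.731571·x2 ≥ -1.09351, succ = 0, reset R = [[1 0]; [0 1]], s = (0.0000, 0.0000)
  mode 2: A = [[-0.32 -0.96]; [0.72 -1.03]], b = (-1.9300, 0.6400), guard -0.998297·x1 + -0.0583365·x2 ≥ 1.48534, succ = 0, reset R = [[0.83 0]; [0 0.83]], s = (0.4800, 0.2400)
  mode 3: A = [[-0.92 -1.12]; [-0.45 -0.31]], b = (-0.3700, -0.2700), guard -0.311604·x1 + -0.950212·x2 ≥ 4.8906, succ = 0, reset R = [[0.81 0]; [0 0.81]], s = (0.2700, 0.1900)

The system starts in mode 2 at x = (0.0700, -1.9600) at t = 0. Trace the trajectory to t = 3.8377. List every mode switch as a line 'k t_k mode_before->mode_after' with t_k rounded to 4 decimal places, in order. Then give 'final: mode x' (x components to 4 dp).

Mode 2: guard c·x = 1.4853 hit at Δt = 1.5591 (t = 1.5591), x⁻ = (-1.4680, -0.3405) → reset → x⁺ = (-0.7384, -0.0426), jump to mode 0
Mode 0: guard c·x = 2.9180 hit at Δt = 1.3839 (t = 2.9430), x⁻ = (2.1191, -2.0060) → reset → x⁺ = (2.4255, -2.0758), jump to mode 1
Mode 1: flow for 0.8947 to horizon, guard not reached → x = (2.2225, -1.8363)

1 1.5591 2->0
2 2.9430 0->1
final: 1 2.2225 -1.8363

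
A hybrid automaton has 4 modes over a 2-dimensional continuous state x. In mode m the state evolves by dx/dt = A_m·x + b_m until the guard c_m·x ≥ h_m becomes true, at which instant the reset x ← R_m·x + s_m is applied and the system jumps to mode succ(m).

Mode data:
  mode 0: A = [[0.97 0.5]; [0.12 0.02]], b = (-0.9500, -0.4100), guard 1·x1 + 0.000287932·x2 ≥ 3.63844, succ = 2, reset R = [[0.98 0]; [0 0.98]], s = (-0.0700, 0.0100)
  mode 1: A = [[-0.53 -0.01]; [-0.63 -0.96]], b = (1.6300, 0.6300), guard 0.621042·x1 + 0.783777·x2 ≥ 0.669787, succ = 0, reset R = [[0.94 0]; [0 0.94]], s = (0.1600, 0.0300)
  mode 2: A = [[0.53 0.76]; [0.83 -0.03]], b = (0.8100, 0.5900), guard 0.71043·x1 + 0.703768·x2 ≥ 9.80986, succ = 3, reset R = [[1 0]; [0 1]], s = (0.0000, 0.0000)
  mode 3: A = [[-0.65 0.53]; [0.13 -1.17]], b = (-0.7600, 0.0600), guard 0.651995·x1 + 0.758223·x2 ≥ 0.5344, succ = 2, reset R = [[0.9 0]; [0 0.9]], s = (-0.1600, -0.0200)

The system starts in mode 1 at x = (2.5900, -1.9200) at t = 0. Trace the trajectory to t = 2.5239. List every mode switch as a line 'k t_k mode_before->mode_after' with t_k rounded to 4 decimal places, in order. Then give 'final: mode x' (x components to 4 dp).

1 1.2037 1->0
2 1.7468 0->2
final: 2 6.1912 2.1405

Mode 1: guard c·x = 0.6698 hit at Δt = 1.2037 (t = 1.2037), x⁻ = (2.8329, -1.3901) → reset → x⁺ = (2.8229, -1.2767), jump to mode 0
Mode 0: guard c·x = 3.6384 hit at Δt = 0.5431 (t = 1.7468), x⁻ = (3.6388, -1.3052) → reset → x⁺ = (3.4960, -1.2691), jump to mode 2
Mode 2: flow for 0.7771 to horizon, guard not reached → x = (6.1912, 2.1405)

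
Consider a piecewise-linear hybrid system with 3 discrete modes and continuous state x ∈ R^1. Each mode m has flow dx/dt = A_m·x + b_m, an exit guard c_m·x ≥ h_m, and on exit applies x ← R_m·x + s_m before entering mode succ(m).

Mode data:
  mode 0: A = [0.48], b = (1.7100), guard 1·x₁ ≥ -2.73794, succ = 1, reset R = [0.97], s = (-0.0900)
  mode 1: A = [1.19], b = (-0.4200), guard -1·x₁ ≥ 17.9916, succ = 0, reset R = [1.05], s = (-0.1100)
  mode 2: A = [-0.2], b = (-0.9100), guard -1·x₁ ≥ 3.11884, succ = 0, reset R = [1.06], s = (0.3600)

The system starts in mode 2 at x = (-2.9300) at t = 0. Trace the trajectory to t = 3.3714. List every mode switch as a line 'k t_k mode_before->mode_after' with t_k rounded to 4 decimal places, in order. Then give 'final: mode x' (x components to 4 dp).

Mode 2: guard c·x = 3.1188 hit at Δt = 0.6197 (t = 0.6197), x⁻ = (-3.1188) → reset → x⁺ = (-2.9460), jump to mode 0
Mode 0: guard c·x = -2.7379 hit at Δt = 0.6057 (t = 1.2254), x⁻ = (-2.7379) → reset → x⁺ = (-2.7458), jump to mode 1
Mode 1: guard c·x = 17.9916 hit at Δt = 1.4944 (t = 2.7198), x⁻ = (-17.9916) → reset → x⁺ = (-19.0012), jump to mode 0
Mode 0: flow for 0.6516 to horizon, guard not reached → x = (-24.6701)

1 0.6197 2->0
2 1.2254 0->1
3 2.7198 1->0
final: 0 -24.6701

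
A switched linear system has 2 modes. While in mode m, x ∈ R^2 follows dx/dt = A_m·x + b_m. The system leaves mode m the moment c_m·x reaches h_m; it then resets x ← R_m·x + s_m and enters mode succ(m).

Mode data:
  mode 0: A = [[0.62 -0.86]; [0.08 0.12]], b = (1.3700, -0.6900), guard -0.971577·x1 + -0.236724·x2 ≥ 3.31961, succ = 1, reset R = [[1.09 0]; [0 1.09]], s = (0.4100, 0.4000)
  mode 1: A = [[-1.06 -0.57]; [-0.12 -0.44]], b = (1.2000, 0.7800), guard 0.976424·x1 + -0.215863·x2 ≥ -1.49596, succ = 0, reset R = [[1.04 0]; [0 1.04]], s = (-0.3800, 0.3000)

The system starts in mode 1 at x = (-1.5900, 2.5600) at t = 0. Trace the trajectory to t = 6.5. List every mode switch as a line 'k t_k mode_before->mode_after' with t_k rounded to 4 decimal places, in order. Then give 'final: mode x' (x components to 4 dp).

1 0.5455 1->0
2 1.5862 0->1
3 3.2037 1->0
4 4.2242 0->1
5 5.9255 1->0
final: 0 -2.7312 2.7378

Mode 1: guard c·x = -1.4960 hit at Δt = 0.5455 (t = 0.5455), x⁻ = (-0.9872, 2.4648) → reset → x⁺ = (-1.4067, 2.8634), jump to mode 0
Mode 0: guard c·x = 3.3196 hit at Δt = 1.0407 (t = 1.5862), x⁻ = (-3.9653, 2.2517) → reset → x⁺ = (-3.9122, 2.8543), jump to mode 1
Mode 1: guard c·x = -1.4960 hit at Δt = 1.6175 (t = 3.2037), x⁻ = (-0.9646, 2.5670) → reset → x⁺ = (-1.3832, 2.9697), jump to mode 0
Mode 0: guard c·x = 3.3196 hit at Δt = 1.0205 (t = 4.2242), x⁻ = (-3.9977, 2.3844) → reset → x⁺ = (-3.9475, 2.9990), jump to mode 1
Mode 1: guard c·x = -1.4960 hit at Δt = 1.7013 (t = 5.9255), x⁻ = (-0.9522, 2.6230) → reset → x⁺ = (-1.3703, 3.0280), jump to mode 0
Mode 0: flow for 0.5745 to horizon, guard not reached → x = (-2.7312, 2.7378)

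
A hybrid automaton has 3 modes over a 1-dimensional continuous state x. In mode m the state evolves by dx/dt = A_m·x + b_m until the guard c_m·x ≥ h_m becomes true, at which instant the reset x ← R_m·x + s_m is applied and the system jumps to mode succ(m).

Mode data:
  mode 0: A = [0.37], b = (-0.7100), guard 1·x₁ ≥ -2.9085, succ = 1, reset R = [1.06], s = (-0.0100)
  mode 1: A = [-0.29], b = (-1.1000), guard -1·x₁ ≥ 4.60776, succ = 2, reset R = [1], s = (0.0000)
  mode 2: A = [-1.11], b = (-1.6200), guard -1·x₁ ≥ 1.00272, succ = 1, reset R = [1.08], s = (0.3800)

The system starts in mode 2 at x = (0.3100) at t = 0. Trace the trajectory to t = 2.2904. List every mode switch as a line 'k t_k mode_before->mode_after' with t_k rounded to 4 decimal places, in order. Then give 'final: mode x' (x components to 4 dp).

1 1.2201 2->1
final: 1 -1.5275

Mode 2: guard c·x = 1.0027 hit at Δt = 1.2201 (t = 1.2201), x⁻ = (-1.0027) → reset → x⁺ = (-0.7029), jump to mode 1
Mode 1: flow for 1.0703 to horizon, guard not reached → x = (-1.5275)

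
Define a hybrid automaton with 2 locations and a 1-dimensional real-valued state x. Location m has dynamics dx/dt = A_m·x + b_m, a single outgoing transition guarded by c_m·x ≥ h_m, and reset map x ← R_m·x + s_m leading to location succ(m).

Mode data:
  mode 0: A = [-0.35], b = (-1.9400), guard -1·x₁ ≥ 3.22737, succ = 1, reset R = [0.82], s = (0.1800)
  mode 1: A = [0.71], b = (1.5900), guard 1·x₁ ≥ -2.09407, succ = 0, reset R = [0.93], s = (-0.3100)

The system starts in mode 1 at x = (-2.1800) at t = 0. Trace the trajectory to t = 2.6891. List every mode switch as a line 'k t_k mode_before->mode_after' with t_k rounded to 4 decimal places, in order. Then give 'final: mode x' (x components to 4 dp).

1 1.2596 1->0
2 2.2592 0->1
final: 1 -2.5475

Mode 1: guard c·x = -2.0941 hit at Δt = 1.2596 (t = 1.2596), x⁻ = (-2.0941) → reset → x⁺ = (-2.2575), jump to mode 0
Mode 0: guard c·x = 3.2274 hit at Δt = 0.9996 (t = 2.2592), x⁻ = (-3.2274) → reset → x⁺ = (-2.4664), jump to mode 1
Mode 1: flow for 0.4299 to horizon, guard not reached → x = (-2.5475)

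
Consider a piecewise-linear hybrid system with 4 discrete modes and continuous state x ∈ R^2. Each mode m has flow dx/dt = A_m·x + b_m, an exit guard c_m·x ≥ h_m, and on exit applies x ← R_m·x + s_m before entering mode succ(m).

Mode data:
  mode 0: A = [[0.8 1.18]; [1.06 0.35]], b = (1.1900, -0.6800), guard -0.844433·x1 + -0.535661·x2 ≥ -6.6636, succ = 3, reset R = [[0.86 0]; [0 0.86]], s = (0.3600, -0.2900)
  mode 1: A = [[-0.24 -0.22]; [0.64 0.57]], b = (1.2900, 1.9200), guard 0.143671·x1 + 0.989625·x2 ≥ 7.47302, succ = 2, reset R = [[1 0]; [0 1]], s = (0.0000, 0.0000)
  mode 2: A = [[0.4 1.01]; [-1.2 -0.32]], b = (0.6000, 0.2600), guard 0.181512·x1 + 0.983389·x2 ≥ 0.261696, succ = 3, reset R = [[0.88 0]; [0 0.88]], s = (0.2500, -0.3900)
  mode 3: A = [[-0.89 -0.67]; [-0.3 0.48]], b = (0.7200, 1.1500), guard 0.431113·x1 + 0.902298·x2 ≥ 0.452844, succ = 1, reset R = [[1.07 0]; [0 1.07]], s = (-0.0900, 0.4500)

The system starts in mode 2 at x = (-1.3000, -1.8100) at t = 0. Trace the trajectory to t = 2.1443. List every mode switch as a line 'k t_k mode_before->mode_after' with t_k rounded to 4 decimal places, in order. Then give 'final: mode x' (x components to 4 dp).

1 0.9312 2->3
2 1.3652 3->1
final: 1 -0.3346 3.7081

Mode 2: guard c·x = 0.2617 hit at Δt = 0.9312 (t = 0.9312), x⁻ = (-1.9721, 0.6301) → reset → x⁺ = (-1.4855, 0.1645), jump to mode 3
Mode 3: guard c·x = 0.4528 hit at Δt = 0.4340 (t = 1.3652), x⁻ = (-0.8860, 0.9252) → reset → x⁺ = (-1.0380, 1.4400), jump to mode 1
Mode 1: flow for 0.7791 to horizon, guard not reached → x = (-0.3346, 3.7081)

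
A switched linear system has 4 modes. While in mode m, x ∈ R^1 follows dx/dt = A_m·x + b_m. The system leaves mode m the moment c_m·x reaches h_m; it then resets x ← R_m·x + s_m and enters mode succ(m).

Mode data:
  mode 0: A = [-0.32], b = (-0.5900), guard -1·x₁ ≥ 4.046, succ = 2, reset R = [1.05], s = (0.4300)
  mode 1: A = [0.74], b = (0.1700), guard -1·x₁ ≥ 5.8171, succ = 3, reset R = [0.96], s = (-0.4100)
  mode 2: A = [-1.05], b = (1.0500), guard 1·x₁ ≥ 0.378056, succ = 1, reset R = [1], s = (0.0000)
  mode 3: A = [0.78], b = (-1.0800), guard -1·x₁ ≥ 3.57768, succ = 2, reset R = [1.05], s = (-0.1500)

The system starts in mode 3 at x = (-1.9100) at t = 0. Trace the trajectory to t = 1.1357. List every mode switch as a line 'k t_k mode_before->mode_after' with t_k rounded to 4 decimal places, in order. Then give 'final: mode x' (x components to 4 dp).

1 0.5251 3->2
final: 2 -1.5843

Mode 3: guard c·x = 3.5777 hit at Δt = 0.5251 (t = 0.5251), x⁻ = (-3.5777) → reset → x⁺ = (-3.9066), jump to mode 2
Mode 2: flow for 0.6106 to horizon, guard not reached → x = (-1.5843)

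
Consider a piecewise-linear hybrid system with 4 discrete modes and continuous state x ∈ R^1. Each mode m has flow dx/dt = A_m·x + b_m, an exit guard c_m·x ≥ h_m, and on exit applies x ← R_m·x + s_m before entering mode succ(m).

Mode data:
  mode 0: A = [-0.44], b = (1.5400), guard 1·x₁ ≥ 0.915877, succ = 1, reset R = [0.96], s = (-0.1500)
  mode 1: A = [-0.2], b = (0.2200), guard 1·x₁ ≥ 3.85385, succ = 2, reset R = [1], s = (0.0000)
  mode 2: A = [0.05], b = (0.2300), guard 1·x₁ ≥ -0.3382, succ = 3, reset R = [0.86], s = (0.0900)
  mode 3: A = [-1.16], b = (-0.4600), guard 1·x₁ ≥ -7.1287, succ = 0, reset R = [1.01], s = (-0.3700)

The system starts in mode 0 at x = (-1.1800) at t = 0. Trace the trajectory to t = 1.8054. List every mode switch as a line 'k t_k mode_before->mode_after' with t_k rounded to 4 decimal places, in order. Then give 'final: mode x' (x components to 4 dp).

1 1.3498 0->1
final: 1 0.7615

Mode 0: guard c·x = 0.9159 hit at Δt = 1.3498 (t = 1.3498), x⁻ = (0.9159) → reset → x⁺ = (0.7292), jump to mode 1
Mode 1: flow for 0.4556 to horizon, guard not reached → x = (0.7615)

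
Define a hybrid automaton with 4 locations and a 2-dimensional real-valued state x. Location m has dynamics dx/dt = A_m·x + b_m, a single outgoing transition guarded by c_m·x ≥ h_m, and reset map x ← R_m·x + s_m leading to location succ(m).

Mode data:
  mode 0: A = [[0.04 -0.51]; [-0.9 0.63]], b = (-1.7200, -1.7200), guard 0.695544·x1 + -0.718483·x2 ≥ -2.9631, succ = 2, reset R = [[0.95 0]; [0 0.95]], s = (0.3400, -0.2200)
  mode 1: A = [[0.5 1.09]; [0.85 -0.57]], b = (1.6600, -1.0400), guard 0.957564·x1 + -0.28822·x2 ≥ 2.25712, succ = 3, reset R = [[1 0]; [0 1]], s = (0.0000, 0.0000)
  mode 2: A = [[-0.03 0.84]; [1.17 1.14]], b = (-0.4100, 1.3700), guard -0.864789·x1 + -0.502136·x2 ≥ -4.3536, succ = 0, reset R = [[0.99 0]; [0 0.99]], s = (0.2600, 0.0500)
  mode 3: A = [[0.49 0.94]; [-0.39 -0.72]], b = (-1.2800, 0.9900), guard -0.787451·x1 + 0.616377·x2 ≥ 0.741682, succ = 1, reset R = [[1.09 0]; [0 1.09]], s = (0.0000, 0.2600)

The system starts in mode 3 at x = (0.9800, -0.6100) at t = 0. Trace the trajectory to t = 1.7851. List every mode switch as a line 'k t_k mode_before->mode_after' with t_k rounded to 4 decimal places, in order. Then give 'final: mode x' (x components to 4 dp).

1 1.2561 3->1
final: 1 0.5821 0.1739

Mode 3: guard c·x = 0.7417 hit at Δt = 1.2561 (t = 1.2561), x⁻ = (-0.5159, 0.5442) → reset → x⁺ = (-0.5623, 0.8532), jump to mode 1
Mode 1: flow for 0.5290 to horizon, guard not reached → x = (0.5821, 0.1739)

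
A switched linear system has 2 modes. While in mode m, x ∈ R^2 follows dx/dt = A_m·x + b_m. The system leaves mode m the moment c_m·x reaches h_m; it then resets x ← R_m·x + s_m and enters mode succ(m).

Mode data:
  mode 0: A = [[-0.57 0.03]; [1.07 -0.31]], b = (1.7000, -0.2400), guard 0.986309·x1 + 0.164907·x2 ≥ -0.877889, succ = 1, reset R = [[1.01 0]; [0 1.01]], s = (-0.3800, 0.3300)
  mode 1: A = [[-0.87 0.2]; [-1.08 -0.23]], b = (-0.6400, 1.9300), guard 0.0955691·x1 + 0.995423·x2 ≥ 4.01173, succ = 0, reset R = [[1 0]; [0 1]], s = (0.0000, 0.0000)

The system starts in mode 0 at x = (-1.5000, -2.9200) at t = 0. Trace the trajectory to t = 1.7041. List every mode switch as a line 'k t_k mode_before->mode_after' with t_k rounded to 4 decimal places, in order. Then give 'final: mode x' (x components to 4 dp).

1 0.5273 0->1
final: 1 -0.8298 0.8530

Mode 0: guard c·x = -0.8779 hit at Δt = 0.5273 (t = 0.5273), x⁻ = (-0.3780, -3.0625) → reset → x⁺ = (-0.7618, -2.7632), jump to mode 1
Mode 1: flow for 1.1768 to horizon, guard not reached → x = (-0.8298, 0.8530)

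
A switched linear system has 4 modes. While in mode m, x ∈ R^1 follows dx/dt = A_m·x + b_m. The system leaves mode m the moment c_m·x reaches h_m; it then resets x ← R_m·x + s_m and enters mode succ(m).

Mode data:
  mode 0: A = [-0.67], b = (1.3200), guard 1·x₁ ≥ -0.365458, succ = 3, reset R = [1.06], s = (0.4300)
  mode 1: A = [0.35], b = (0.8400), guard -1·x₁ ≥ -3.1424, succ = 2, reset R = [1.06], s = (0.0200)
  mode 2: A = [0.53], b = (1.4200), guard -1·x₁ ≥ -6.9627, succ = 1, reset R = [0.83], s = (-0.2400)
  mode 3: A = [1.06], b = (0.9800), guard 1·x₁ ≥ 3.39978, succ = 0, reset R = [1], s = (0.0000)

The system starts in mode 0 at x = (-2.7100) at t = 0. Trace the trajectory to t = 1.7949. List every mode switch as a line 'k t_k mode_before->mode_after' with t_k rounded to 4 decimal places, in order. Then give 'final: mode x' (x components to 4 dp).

1 1.0374 0->3
final: 3 1.2342

Mode 0: guard c·x = -0.3655 hit at Δt = 1.0374 (t = 1.0374), x⁻ = (-0.3655) → reset → x⁺ = (0.0426), jump to mode 3
Mode 3: flow for 0.7575 to horizon, guard not reached → x = (1.2342)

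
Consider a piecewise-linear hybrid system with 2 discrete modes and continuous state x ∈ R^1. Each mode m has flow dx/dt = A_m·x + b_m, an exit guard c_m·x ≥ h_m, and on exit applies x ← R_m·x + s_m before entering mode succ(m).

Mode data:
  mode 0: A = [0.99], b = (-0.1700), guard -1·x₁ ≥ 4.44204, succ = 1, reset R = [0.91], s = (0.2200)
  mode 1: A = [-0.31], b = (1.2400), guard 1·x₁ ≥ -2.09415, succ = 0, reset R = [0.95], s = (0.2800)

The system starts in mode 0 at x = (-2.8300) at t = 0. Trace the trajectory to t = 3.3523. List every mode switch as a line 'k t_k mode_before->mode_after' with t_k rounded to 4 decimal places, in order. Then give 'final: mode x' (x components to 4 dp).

Mode 0: guard c·x = 4.4420 hit at Δt = 0.4342 (t = 0.4342), x⁻ = (-4.4420) → reset → x⁺ = (-3.8223), jump to mode 1
Mode 1: guard c·x = -2.0941 hit at Δt = 0.8053 (t = 1.2395), x⁻ = (-2.0942) → reset → x⁺ = (-1.7094), jump to mode 0
Mode 0: guard c·x = 4.4420 hit at Δt = 0.9062 (t = 2.1457), x⁻ = (-4.4420) → reset → x⁺ = (-3.8223), jump to mode 1
Mode 1: guard c·x = -2.0941 hit at Δt = 0.8053 (t = 2.9510), x⁻ = (-2.0942) → reset → x⁺ = (-1.7094), jump to mode 0
Mode 0: flow for 0.4013 to horizon, guard not reached → x = (-2.6270)

1 0.4342 0->1
2 1.2395 1->0
3 2.1457 0->1
4 2.9510 1->0
final: 0 -2.6270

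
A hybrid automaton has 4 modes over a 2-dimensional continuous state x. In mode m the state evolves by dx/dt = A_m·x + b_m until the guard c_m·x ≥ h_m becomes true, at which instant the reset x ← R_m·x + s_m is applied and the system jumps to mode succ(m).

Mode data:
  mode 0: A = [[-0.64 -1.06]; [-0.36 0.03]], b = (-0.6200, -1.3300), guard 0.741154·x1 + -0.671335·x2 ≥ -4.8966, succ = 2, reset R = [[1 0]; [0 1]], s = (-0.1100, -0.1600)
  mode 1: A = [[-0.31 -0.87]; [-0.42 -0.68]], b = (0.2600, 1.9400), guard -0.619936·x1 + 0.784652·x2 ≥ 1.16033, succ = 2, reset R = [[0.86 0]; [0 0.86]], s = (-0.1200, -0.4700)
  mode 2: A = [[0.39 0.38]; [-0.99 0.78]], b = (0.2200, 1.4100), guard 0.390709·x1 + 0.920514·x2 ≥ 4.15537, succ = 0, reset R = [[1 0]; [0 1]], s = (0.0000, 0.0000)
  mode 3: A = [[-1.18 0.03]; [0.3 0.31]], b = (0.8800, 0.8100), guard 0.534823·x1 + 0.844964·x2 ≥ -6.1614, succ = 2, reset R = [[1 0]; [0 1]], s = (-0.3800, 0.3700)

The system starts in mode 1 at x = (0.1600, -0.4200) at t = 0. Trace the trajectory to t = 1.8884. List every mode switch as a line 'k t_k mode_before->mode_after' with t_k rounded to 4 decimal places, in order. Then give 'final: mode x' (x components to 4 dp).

1 1.1809 1->2
final: 2 0.3112 2.5821

Mode 1: guard c·x = 1.1603 hit at Δt = 1.1809 (t = 1.1809), x⁻ = (-0.1644, 1.3489) → reset → x⁺ = (-0.2614, 0.6901), jump to mode 2
Mode 2: flow for 0.7075 to horizon, guard not reached → x = (0.3112, 2.5821)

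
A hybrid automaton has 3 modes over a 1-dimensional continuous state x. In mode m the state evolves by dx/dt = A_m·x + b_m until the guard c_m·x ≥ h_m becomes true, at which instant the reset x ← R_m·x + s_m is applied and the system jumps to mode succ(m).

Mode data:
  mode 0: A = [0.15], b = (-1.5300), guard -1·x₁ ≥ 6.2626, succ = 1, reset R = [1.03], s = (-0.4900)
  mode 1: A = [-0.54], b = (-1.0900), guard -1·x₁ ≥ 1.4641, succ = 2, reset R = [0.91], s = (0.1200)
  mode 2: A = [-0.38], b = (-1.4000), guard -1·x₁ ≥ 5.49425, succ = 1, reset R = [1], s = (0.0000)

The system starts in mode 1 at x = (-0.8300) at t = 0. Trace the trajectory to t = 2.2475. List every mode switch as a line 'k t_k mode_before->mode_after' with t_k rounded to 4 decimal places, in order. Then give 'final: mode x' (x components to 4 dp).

1 1.4121 1->2
final: 2 -1.8847

Mode 1: guard c·x = 1.4641 hit at Δt = 1.4121 (t = 1.4121), x⁻ = (-1.4641) → reset → x⁺ = (-1.2123), jump to mode 2
Mode 2: flow for 0.8354 to horizon, guard not reached → x = (-1.8847)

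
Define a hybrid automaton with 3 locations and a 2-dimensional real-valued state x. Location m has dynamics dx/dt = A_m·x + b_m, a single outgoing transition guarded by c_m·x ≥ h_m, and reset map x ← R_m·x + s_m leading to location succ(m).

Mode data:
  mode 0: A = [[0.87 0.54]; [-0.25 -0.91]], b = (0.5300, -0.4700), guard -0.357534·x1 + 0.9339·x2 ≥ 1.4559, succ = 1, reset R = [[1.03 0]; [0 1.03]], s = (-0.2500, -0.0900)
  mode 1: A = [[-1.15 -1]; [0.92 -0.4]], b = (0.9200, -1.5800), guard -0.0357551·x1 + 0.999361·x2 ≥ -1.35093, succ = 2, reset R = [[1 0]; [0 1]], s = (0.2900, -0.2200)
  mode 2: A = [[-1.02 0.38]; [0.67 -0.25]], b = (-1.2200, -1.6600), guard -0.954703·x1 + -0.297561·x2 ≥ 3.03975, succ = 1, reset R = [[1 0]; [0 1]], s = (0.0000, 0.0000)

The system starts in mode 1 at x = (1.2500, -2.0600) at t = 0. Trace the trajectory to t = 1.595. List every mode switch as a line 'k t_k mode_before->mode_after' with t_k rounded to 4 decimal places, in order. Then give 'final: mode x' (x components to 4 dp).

Mode 1: guard c·x = -1.3509 hit at Δt = 1.1131 (t = 1.1131), x⁻ = (1.9375, -1.2825) → reset → x⁺ = (2.2275, -1.5025), jump to mode 2
Mode 2: flow for 0.4819 to horizon, guard not reached → x = (0.6735, -1.6676)

1 1.1131 1->2
final: 2 0.6735 -1.6676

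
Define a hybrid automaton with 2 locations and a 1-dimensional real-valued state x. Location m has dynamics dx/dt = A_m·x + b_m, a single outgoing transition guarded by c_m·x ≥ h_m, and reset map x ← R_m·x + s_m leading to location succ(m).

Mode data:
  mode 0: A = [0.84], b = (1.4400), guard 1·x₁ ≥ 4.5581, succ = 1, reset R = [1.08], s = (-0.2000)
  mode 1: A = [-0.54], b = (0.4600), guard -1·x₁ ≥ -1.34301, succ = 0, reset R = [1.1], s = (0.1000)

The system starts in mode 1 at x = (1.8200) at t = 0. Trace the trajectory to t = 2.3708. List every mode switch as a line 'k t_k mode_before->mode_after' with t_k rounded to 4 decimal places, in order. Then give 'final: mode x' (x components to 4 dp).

Mode 1: guard c·x = -1.3430 hit at Δt = 1.2567 (t = 1.2567), x⁻ = (1.3430) → reset → x⁺ = (1.5773), jump to mode 0
Mode 0: guard c·x = 4.5581 hit at Δt = 0.7676 (t = 2.0243), x⁻ = (4.5581) → reset → x⁺ = (4.7227), jump to mode 1
Mode 1: flow for 0.3465 to horizon, guard not reached → x = (4.0622)

1 1.2567 1->0
2 2.0243 0->1
final: 1 4.0622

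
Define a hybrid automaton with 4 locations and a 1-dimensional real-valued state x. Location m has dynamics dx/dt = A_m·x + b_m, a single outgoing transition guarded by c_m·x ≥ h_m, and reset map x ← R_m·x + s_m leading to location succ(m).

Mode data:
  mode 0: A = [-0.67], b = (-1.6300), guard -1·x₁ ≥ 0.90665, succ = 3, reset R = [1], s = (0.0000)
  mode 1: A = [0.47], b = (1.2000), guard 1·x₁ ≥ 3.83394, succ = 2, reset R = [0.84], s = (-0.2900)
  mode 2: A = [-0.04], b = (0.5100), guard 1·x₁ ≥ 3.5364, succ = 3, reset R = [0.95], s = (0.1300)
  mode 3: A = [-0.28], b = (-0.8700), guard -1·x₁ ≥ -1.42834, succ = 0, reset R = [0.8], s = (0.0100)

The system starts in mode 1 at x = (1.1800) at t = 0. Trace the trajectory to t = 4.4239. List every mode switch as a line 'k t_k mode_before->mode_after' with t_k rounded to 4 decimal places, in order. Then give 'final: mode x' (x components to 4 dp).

1 1.1426 1->2
2 2.7348 2->3
3 4.0728 3->0
final: 0 0.4011

Mode 1: guard c·x = 3.8339 hit at Δt = 1.1426 (t = 1.1426), x⁻ = (3.8339) → reset → x⁺ = (2.9305), jump to mode 2
Mode 2: guard c·x = 3.5364 hit at Δt = 1.5922 (t = 2.7348), x⁻ = (3.5364) → reset → x⁺ = (3.4896), jump to mode 3
Mode 3: guard c·x = -1.4283 hit at Δt = 1.3380 (t = 4.0728), x⁻ = (1.4283) → reset → x⁺ = (1.1527), jump to mode 0
Mode 0: flow for 0.3511 to horizon, guard not reached → x = (0.4011)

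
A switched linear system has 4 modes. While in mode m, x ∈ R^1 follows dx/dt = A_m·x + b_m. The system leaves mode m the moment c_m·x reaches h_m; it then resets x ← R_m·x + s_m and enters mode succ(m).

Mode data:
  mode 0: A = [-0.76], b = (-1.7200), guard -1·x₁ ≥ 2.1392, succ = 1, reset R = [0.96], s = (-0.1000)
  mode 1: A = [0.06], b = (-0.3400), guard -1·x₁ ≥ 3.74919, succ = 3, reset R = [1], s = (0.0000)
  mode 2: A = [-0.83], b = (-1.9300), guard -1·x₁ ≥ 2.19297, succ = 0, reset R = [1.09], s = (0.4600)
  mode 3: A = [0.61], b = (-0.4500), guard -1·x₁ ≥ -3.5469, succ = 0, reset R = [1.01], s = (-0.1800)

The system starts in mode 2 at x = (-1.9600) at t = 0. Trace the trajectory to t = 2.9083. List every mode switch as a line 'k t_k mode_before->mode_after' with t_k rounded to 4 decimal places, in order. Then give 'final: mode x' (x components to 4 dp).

Mode 2: guard c·x = 2.1930 hit at Δt = 1.2234 (t = 1.2234), x⁻ = (-2.1930) → reset → x⁺ = (-1.9303), jump to mode 0
Mode 0: guard c·x = 2.1392 hit at Δt = 1.2996 (t = 2.5229), x⁻ = (-2.1392) → reset → x⁺ = (-2.1536), jump to mode 1
Mode 1: flow for 0.3854 to horizon, guard not reached → x = (-2.3366)

1 1.2234 2->0
2 2.5229 0->1
final: 1 -2.3366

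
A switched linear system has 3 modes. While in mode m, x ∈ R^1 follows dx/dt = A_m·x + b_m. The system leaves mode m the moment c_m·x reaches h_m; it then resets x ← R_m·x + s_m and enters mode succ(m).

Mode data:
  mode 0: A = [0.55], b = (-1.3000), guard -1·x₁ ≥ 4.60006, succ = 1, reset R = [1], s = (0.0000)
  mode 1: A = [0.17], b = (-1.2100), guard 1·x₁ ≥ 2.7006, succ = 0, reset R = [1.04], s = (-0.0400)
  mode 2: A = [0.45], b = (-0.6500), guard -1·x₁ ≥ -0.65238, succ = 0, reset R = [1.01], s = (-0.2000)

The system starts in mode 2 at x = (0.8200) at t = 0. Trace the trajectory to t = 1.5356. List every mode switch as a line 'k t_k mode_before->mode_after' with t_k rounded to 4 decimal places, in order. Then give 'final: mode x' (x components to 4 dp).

1 0.5284 2->0
final: 0 -0.9508

Mode 2: guard c·x = -0.6524 hit at Δt = 0.5284 (t = 0.5284), x⁻ = (0.6524) → reset → x⁺ = (0.4589), jump to mode 0
Mode 0: flow for 1.0072 to horizon, guard not reached → x = (-0.9508)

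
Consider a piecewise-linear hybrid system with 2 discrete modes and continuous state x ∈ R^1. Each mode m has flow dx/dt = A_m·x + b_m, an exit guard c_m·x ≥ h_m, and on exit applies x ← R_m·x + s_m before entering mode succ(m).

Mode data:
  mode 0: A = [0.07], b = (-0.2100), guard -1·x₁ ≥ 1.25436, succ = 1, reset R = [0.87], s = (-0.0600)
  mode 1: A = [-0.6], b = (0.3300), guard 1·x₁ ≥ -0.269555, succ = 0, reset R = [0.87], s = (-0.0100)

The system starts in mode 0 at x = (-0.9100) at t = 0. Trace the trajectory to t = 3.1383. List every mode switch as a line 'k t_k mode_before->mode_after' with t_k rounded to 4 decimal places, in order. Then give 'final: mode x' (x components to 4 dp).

Mode 0: guard c·x = 1.2544 hit at Δt = 1.2058 (t = 1.2058), x⁻ = (-1.2544) → reset → x⁺ = (-1.1513), jump to mode 1
Mode 1: guard c·x = -0.2696 hit at Δt = 1.2173 (t = 2.4231), x⁻ = (-0.2696) → reset → x⁺ = (-0.2445), jump to mode 0
Mode 0: flow for 0.7152 to horizon, guard not reached → x = (-0.4111)

1 1.2058 0->1
2 2.4231 1->0
final: 0 -0.4111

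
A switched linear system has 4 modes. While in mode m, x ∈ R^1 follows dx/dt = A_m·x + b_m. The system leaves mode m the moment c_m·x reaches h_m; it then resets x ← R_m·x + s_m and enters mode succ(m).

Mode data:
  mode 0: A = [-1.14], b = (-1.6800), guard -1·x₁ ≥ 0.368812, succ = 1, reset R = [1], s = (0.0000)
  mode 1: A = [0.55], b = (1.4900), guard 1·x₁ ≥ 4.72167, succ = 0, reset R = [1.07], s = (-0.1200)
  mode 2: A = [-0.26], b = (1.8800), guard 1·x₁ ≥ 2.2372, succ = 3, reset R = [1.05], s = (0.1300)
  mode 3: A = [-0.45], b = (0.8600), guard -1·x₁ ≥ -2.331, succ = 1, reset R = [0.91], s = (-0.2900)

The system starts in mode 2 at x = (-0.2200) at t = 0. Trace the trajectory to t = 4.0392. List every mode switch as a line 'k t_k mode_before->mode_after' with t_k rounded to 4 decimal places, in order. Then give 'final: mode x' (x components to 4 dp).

Mode 2: guard c·x = 2.2372 hit at Δt = 1.5391 (t = 1.5391), x⁻ = (2.2372) → reset → x⁺ = (2.4791), jump to mode 3
Mode 3: guard c·x = -2.3310 hit at Δt = 0.6712 (t = 2.2103), x⁻ = (2.3310) → reset → x⁺ = (1.8312), jump to mode 1
Mode 1: guard c·x = 4.7217 hit at Δt = 0.8957 (t = 3.1060), x⁻ = (4.7217) → reset → x⁺ = (4.9322), jump to mode 0
Mode 0: flow for 0.9332 to horizon, guard not reached → x = (0.7372)

1 1.5391 2->3
2 2.2103 3->1
3 3.1060 1->0
final: 0 0.7372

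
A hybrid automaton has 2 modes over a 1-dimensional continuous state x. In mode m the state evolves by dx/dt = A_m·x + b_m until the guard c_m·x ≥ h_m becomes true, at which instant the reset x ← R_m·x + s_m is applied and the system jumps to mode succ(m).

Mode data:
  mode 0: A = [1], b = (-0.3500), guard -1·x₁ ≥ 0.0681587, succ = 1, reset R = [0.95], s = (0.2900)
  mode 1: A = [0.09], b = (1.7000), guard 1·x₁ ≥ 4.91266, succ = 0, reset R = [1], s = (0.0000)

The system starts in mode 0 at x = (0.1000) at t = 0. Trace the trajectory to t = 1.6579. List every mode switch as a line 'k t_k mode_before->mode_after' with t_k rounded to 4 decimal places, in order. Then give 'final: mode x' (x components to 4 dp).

Mode 0: guard c·x = 0.0682 hit at Δt = 0.5144 (t = 0.5144), x⁻ = (-0.0682) → reset → x⁺ = (0.2252), jump to mode 1
Mode 1: flow for 1.1435 to horizon, guard not reached → x = (2.2972)

1 0.5144 0->1
final: 1 2.2972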